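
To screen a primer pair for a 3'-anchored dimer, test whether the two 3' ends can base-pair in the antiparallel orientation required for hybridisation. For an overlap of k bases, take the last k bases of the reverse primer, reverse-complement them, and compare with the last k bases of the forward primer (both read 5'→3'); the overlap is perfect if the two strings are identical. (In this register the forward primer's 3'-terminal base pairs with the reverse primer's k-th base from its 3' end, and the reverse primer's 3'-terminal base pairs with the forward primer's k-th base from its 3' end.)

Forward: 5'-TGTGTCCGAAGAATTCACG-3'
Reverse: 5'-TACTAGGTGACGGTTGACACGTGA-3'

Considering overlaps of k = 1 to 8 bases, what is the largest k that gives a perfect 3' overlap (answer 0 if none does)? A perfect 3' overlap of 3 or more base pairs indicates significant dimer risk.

Last 8 bases (5'→3') — forward …AATTCACG, reverse …ACACGTGA.
Reverse complement of the reverse primer's last 8 bases: TCACGTGT; its first k bases are the reverse complement of the reverse primer's last k bases, so a perfect k-base overlap needs the forward primer's last k bases to equal them.
Comparing (forward last k vs required): k=1: G vs T ✗; k=2: CG vs TC ✗; k=3: ACG vs TCA ✗; k=4: CACG vs TCAC ✗; k=5: TCACG vs TCACG ✓; k=6: TTCACG vs TCACGT ✗; k=7: ATTCACG vs TCACGTG ✗; k=8: AATTCACG vs TCACGTGT ✗.
Only k = 5 is perfect, so the longest perfect 3' overlap is 5.

Longest perfect overlap: 5 complementary base pairs; significant dimer risk (threshold 3).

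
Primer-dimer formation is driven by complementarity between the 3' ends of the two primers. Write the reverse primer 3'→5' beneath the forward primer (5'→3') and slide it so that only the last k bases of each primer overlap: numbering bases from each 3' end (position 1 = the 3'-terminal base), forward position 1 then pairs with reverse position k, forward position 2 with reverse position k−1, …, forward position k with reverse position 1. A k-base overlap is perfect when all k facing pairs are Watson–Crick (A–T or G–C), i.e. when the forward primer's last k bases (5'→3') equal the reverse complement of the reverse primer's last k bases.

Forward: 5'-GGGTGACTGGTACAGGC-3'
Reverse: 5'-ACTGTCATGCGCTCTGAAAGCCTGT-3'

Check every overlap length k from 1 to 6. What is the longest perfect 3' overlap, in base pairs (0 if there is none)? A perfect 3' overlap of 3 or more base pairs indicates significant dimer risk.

Longest perfect overlap: 6 complementary base pairs; significant dimer risk (threshold 3).

Last 6 bases (5'→3') — forward …ACAGGC, reverse …GCCTGT.
Reverse complement of the reverse primer's last 6 bases: ACAGGC; its first k bases are the reverse complement of the reverse primer's last k bases, so a perfect k-base overlap needs the forward primer's last k bases to equal them.
Comparing (forward last k vs required): k=1: C vs A ✗; k=2: GC vs AC ✗; k=3: GGC vs ACA ✗; k=4: AGGC vs ACAG ✗; k=5: CAGGC vs ACAGG ✗; k=6: ACAGGC vs ACAGGC ✓.
Only k = 6 is perfect, so the longest perfect 3' overlap is 6.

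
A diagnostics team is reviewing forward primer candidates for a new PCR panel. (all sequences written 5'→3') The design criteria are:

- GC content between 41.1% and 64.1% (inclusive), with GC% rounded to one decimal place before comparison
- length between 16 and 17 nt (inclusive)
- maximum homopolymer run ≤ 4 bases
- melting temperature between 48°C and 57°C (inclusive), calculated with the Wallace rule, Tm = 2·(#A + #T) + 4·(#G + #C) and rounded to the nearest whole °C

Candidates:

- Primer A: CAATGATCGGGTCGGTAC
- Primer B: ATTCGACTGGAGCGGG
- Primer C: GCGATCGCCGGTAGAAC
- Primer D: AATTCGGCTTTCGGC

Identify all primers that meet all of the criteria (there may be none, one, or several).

Primer A (18 nt, A=4 T=4 G=6 C=4): GC 10/18 = 55.6% ✓; length 18, outside 16–17 ✗; longest run = 3 ✓; Tm = 2·8 + 4·10 = 56°C ✓ — fails.
Primer B (16 nt, A=3 T=3 G=7 C=3): GC 10/16 = 62.5% ✓; length 16 ✓; longest run = 3 ✓; Tm = 2·6 + 4·10 = 52°C ✓ — passes.
Primer C (17 nt, A=4 T=2 G=6 C=5): GC 11/17 = 64.7%, outside 41.1–64.1% ✗; length 17 ✓; longest run = 2 ✓; Tm = 2·6 + 4·11 = 56°C ✓ — fails.
Primer D (15 nt, A=2 T=5 G=4 C=4): GC 8/15 = 53.3% ✓; length 15, outside 16–17 ✗; longest run = 3 ✓; Tm = 2·7 + 4·8 = 46°C, outside 48–57°C ✗ — fails.

Primer B only.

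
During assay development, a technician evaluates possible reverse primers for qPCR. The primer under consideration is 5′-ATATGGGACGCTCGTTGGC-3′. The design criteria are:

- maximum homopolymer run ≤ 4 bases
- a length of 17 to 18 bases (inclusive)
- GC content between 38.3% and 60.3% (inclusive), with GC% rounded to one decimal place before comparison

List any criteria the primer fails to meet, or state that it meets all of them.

Fails: length.

Base counts: A=3, T=5, G=7, C=4 (length 19).
homopolymer run: longest run = 3 ✓
length: length 19, outside 17–18 ✗
GC content: GC 11/19 = 57.9% ✓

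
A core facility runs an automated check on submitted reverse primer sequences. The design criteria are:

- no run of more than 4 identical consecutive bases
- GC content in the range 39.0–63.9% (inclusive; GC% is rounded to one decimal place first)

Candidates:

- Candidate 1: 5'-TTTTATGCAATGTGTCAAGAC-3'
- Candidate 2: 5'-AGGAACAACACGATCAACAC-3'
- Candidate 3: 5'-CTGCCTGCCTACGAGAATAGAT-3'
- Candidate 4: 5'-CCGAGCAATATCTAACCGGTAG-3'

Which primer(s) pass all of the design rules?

Candidate 1 (21 nt, A=6 T=8 G=4 C=3): longest run = 4 ✓; GC 7/21 = 33.3%, outside 39.0–63.9% ✗ — fails.
Candidate 2 (20 nt, A=10 T=1 G=3 C=6): longest run = 2 ✓; GC 9/20 = 45.0% ✓ — passes.
Candidate 3 (22 nt, A=6 T=5 G=5 C=6): longest run = 2 ✓; GC 11/22 = 50.0% ✓ — passes.
Candidate 4 (22 nt, A=7 T=4 G=5 C=6): longest run = 2 ✓; GC 11/22 = 50.0% ✓ — passes.

Candidate 2, Candidate 3 and Candidate 4.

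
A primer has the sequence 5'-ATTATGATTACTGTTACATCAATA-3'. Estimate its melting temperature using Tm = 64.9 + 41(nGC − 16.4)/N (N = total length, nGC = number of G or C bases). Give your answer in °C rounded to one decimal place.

45.4°C

Base counts: A=9, T=10, G=2, C=3; G+C = 5, N = 24.
Tm = 64.9 + 41·(5 − 16.4)/24 = 64.9 + -467.40/24 = 45.4°C.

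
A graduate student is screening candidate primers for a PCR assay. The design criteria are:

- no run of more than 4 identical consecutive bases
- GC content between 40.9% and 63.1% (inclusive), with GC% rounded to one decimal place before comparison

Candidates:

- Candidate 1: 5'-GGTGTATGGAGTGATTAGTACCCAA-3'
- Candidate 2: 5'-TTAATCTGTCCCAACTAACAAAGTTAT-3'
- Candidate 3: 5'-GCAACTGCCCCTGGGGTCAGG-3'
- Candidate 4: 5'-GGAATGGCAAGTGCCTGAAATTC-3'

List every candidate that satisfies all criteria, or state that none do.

Candidate 1 and Candidate 4.

Candidate 1 (25 nt, A=7 T=7 G=8 C=3): longest run = 3 ✓; GC 11/25 = 44.0% ✓ — passes.
Candidate 2 (27 nt, A=10 T=9 G=2 C=6): longest run = 3 ✓; GC 8/27 = 29.6%, outside 40.9–63.1% ✗ — fails.
Candidate 3 (21 nt, A=3 T=3 G=8 C=7): longest run = 4 ✓; GC 15/21 = 71.4%, outside 40.9–63.1% ✗ — fails.
Candidate 4 (23 nt, A=7 T=5 G=7 C=4): longest run = 3 ✓; GC 11/23 = 47.8% ✓ — passes.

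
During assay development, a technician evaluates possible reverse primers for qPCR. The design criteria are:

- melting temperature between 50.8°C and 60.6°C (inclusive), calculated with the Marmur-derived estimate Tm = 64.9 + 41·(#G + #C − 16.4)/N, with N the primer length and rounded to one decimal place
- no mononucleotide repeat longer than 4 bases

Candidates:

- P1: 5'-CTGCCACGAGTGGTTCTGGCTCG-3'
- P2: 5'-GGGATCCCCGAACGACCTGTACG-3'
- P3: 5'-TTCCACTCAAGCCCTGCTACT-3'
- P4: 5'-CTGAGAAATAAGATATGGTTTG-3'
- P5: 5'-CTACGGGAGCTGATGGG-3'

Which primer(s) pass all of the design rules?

P3 and P5.

P1 (23 nt, A=2 T=6 G=8 C=7): Tm = 64.9 + 41·(15 − 16.4)/23 = 62.4°C, outside 50.8–60.6°C ✗; longest run = 2 ✓ — fails.
P2 (23 nt, A=5 T=3 G=7 C=8): Tm = 64.9 + 41·(15 − 16.4)/23 = 62.4°C, outside 50.8–60.6°C ✗; longest run = 4 ✓ — fails.
P3 (21 nt, A=4 T=6 G=2 C=9): Tm = 64.9 + 41·(11 − 16.4)/21 = 54.4°C ✓; longest run = 3 ✓ — passes.
P4 (22 nt, A=8 T=7 G=6 C=1): Tm = 64.9 + 41·(7 − 16.4)/22 = 47.4°C, outside 50.8–60.6°C ✗; longest run = 3 ✓ — fails.
P5 (17 nt, A=3 T=3 G=8 C=3): Tm = 64.9 + 41·(11 − 16.4)/17 = 51.9°C ✓; longest run = 3 ✓ — passes.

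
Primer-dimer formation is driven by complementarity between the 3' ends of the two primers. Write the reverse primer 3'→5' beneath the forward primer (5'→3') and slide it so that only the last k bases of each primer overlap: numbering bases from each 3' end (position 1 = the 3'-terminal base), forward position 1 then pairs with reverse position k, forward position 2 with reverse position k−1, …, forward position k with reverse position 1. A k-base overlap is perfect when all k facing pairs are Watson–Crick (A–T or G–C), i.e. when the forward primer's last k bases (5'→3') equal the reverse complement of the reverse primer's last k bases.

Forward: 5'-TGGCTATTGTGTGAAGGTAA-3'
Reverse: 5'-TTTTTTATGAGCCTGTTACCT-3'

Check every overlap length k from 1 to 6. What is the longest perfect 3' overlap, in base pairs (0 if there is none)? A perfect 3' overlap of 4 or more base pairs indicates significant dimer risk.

Longest perfect overlap: 6 complementary base pairs; significant dimer risk (threshold 4).

Last 6 bases (5'→3') — forward …AGGTAA, reverse …TTACCT.
Reverse complement of the reverse primer's last 6 bases: AGGTAA; its first k bases are the reverse complement of the reverse primer's last k bases, so a perfect k-base overlap needs the forward primer's last k bases to equal them.
Comparing (forward last k vs required): k=1: A vs A ✓; k=2: AA vs AG ✗; k=3: TAA vs AGG ✗; k=4: GTAA vs AGGT ✗; k=5: GGTAA vs AGGTA ✗; k=6: AGGTAA vs AGGTAA ✓.
Perfect overlaps at k = 1, 6; the largest is 6.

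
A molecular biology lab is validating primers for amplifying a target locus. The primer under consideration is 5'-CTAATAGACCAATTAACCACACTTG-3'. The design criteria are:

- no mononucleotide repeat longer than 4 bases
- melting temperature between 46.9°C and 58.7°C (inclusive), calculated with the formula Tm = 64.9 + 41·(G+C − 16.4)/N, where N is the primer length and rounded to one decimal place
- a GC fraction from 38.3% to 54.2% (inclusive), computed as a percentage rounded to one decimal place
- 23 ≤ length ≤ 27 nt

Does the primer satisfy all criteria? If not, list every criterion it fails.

Base counts: A=10, T=6, G=2, C=7 (length 25).
homopolymer run: longest run = 2 ✓
Tm: Tm = 64.9 + 41·(9 − 16.4)/25 = 52.8°C ✓
GC content: GC 9/25 = 36.0%, outside 38.3–54.2% ✗
length: length 25 ✓

Fails: GC content.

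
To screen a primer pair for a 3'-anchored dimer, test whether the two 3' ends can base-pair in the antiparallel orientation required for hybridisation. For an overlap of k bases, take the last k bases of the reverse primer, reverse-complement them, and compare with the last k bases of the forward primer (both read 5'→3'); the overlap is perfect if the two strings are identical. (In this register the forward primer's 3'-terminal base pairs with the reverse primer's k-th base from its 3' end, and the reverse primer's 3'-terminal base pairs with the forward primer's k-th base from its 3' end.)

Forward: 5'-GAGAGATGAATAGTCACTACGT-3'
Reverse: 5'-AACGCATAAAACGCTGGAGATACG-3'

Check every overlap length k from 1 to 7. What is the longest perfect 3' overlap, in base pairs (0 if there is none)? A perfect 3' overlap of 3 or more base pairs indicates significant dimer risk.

Longest perfect overlap: 3 complementary base pairs; significant dimer risk (threshold 3).

Last 7 bases (5'→3') — forward …ACTACGT, reverse …AGATACG.
Reverse complement of the reverse primer's last 7 bases: CGTATCT; its first k bases are the reverse complement of the reverse primer's last k bases, so a perfect k-base overlap needs the forward primer's last k bases to equal them.
Comparing (forward last k vs required): k=1: T vs C ✗; k=2: GT vs CG ✗; k=3: CGT vs CGT ✓; k=4: ACGT vs CGTA ✗; k=5: TACGT vs CGTAT ✗; k=6: CTACGT vs CGTATC ✗; k=7: ACTACGT vs CGTATCT ✗.
Only k = 3 is perfect, so the longest perfect 3' overlap is 3.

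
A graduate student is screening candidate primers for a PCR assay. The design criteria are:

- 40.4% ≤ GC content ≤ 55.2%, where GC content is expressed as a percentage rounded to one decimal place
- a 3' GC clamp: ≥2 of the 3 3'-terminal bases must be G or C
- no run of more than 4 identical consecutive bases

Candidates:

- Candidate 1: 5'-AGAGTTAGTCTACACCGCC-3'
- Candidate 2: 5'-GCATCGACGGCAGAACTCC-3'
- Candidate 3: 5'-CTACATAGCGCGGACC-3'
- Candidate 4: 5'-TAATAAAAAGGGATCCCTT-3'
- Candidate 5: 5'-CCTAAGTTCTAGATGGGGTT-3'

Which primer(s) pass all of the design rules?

Candidate 1 only.

Candidate 1 (19 nt, A=5 T=4 G=4 C=6): GC 10/19 = 52.6% ✓; 3' end GCC has 3 G/C ✓; longest run = 2 ✓ — passes.
Candidate 2 (19 nt, A=5 T=2 G=5 C=7): GC 12/19 = 63.2%, outside 40.4–55.2% ✗; 3' end TCC has 2 G/C ✓; longest run = 2 ✓ — fails.
Candidate 3 (16 nt, A=4 T=2 G=4 C=6): GC 10/16 = 62.5%, outside 40.4–55.2% ✗; 3' end ACC has 2 G/C ✓; longest run = 2 ✓ — fails.
Candidate 4 (19 nt, A=8 T=5 G=3 C=3): GC 6/19 = 31.6%, outside 40.4–55.2% ✗; 3' end CTT has 1 G/C, need ≥2 ✗; longest run = 5, exceeds 4 ✗ — fails.
Candidate 5 (20 nt, A=4 T=7 G=6 C=3): GC 9/20 = 45.0% ✓; 3' end GTT has 1 G/C, need ≥2 ✗; longest run = 4 ✓ — fails.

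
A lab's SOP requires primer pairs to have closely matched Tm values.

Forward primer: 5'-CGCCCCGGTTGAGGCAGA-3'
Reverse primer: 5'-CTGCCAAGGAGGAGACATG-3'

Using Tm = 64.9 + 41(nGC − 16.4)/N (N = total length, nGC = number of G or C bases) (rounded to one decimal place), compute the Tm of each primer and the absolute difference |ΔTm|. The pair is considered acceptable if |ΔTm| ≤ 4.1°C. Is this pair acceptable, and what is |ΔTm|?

|ΔTm| = 4.0°C; the pair is acceptable.

Forward: G+C = 13, N = 18 → Tm = 64.9 + 41·(13 − 16.4)/18 = 57.2°C.
Reverse: G+C = 11, N = 19 → Tm = 64.9 + 41·(11 − 16.4)/19 = 53.2°C.
|ΔTm| = |57.2 − 53.2| = 4.0°C, ≤ 4.1°C.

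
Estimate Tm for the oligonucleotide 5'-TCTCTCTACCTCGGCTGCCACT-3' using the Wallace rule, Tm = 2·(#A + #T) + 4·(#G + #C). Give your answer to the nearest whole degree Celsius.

Base counts: A=2, T=7, G=3, C=10 (length 22).
Tm = 2·(2+7) + 4·(3+10) = 2·9 + 4·13 = 18 + 52 = 70°C.

70°C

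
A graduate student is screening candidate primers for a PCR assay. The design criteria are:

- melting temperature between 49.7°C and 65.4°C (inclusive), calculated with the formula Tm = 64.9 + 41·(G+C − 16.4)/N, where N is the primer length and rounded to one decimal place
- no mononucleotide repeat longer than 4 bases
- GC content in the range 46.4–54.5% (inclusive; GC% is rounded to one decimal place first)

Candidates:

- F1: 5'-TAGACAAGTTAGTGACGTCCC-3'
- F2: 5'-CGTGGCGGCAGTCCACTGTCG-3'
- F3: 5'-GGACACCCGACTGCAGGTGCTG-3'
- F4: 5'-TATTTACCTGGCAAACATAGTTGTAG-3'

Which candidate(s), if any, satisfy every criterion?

F1 (21 nt, A=6 T=5 G=5 C=5): Tm = 64.9 + 41·(10 − 16.4)/21 = 52.4°C ✓; longest run = 3 ✓; GC 10/21 = 47.6% ✓ — passes.
F2 (21 nt, A=2 T=4 G=8 C=7): Tm = 64.9 + 41·(15 − 16.4)/21 = 62.2°C ✓; longest run = 2 ✓; GC 15/21 = 71.4%, outside 46.4–54.5% ✗ — fails.
F3 (22 nt, A=4 T=3 G=8 C=7): Tm = 64.9 + 41·(15 − 16.4)/22 = 62.3°C ✓; longest run = 3 ✓; GC 15/22 = 68.2%, outside 46.4–54.5% ✗ — fails.
F4 (26 nt, A=8 T=9 G=5 C=4): Tm = 64.9 + 41·(9 − 16.4)/26 = 53.2°C ✓; longest run = 3 ✓; GC 9/26 = 34.6%, outside 46.4–54.5% ✗ — fails.

F1 only.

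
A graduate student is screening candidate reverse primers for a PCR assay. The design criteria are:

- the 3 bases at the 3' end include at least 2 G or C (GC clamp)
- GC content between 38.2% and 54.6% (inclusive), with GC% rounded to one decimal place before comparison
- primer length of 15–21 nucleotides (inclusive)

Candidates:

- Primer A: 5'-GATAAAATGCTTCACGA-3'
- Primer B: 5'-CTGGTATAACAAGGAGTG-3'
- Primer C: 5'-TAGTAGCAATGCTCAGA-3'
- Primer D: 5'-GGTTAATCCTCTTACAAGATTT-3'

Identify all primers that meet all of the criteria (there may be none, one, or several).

Primer A (17 nt, A=7 T=4 G=3 C=3): 3' end CGA has 2 G/C ✓; GC 6/17 = 35.3%, outside 38.2–54.6% ✗; length 17 ✓ — fails.
Primer B (18 nt, A=6 T=4 G=6 C=2): 3' end GTG has 2 G/C ✓; GC 8/18 = 44.4% ✓; length 18 ✓ — passes.
Primer C (17 nt, A=6 T=4 G=4 C=3): 3' end AGA has 1 G/C, need ≥2 ✗; GC 7/17 = 41.2% ✓; length 17 ✓ — fails.
Primer D (22 nt, A=6 T=9 G=3 C=4): 3' end TTT has 0 G/C, need ≥2 ✗; GC 7/22 = 31.8%, outside 38.2–54.6% ✗; length 22, outside 15–21 ✗ — fails.

Primer B only.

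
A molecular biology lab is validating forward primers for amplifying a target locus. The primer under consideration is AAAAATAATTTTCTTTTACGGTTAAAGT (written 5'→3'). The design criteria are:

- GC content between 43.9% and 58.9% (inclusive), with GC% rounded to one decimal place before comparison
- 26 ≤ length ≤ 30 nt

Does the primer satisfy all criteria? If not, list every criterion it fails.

Base counts: A=11, T=12, G=3, C=2 (length 28).
GC content: GC 5/28 = 17.9%, outside 43.9–58.9% ✗
length: length 28 ✓

Fails: GC content.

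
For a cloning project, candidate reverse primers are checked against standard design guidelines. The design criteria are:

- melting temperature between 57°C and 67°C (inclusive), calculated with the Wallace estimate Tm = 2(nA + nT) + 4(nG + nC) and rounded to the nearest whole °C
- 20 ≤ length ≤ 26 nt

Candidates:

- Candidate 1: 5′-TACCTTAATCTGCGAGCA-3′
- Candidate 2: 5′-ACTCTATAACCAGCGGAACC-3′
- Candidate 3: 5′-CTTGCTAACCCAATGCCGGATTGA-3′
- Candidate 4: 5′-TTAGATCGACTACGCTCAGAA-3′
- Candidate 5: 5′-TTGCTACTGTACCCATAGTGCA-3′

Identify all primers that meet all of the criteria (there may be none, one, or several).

Candidate 1 (18 nt, A=5 T=5 G=3 C=5): Tm = 2·10 + 4·8 = 52°C, outside 57–67°C ✗; length 18, outside 20–26 ✗ — fails.
Candidate 2 (20 nt, A=7 T=3 G=3 C=7): Tm = 2·10 + 4·10 = 60°C ✓; length 20 ✓ — passes.
Candidate 3 (24 nt, A=6 T=6 G=5 C=7): Tm = 2·12 + 4·12 = 72°C, outside 57–67°C ✗; length 24 ✓ — fails.
Candidate 4 (21 nt, A=7 T=5 G=4 C=5): Tm = 2·12 + 4·9 = 60°C ✓; length 21 ✓ — passes.
Candidate 5 (22 nt, A=5 T=7 G=4 C=6): Tm = 2·12 + 4·10 = 64°C ✓; length 22 ✓ — passes.

Candidate 2, Candidate 4 and Candidate 5.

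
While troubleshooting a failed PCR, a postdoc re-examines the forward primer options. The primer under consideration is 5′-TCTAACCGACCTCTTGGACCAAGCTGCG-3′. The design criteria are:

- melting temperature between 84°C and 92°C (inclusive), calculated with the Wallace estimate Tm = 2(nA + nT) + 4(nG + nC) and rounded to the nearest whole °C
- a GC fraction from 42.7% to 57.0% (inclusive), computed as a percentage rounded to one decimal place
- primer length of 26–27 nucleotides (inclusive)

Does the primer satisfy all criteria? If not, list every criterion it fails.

Fails: GC content, length.

Base counts: A=6, T=6, G=6, C=10 (length 28).
Tm: Tm = 2·12 + 4·16 = 88°C ✓
GC content: GC 16/28 = 57.1%, outside 42.7–57.0% ✗
length: length 28, outside 26–27 ✗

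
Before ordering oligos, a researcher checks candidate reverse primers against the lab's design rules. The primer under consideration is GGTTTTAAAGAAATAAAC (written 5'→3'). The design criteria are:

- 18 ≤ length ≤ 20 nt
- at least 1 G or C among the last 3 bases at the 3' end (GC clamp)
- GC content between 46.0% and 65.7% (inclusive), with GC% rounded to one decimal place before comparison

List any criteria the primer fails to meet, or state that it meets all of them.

Fails: GC content.

Base counts: A=9, T=5, G=3, C=1 (length 18).
length: length 18 ✓
GC clamp: 3' end AAC has 1 G/C ✓
GC content: GC 4/18 = 22.2%, outside 46.0–65.7% ✗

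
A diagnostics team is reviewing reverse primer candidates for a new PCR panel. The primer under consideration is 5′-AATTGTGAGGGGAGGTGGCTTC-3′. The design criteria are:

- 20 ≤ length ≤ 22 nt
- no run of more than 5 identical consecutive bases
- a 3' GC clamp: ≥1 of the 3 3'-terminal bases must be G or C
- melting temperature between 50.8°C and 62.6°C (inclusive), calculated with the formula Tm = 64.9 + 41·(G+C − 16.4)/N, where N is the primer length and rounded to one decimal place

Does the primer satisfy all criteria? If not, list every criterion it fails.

Meets all criteria.

Base counts: A=4, T=6, G=10, C=2 (length 22).
length: length 22 ✓
homopolymer run: longest run = 4 ✓
GC clamp: 3' end TTC has 1 G/C ✓
Tm: Tm = 64.9 + 41·(12 − 16.4)/22 = 56.7°C ✓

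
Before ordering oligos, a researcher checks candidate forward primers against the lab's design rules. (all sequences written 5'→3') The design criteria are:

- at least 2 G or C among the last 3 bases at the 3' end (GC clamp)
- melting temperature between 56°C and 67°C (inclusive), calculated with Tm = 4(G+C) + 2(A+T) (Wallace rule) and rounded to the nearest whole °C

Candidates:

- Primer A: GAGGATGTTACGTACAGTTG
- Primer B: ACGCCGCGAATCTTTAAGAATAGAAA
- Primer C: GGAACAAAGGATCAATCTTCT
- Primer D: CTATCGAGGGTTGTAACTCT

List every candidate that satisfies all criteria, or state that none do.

None of the candidates satisfy all criteria.

Primer A (20 nt, A=5 T=6 G=7 C=2): 3' end TTG has 1 G/C, need ≥2 ✗; Tm = 2·11 + 4·9 = 58°C ✓ — fails.
Primer B (26 nt, A=11 T=5 G=5 C=5): 3' end AAA has 0 G/C, need ≥2 ✗; Tm = 2·16 + 4·10 = 72°C, outside 56–67°C ✗ — fails.
Primer C (21 nt, A=8 T=5 G=4 C=4): 3' end TCT has 1 G/C, need ≥2 ✗; Tm = 2·13 + 4·8 = 58°C ✓ — fails.
Primer D (20 nt, A=4 T=7 G=5 C=4): 3' end TCT has 1 G/C, need ≥2 ✗; Tm = 2·11 + 4·9 = 58°C ✓ — fails.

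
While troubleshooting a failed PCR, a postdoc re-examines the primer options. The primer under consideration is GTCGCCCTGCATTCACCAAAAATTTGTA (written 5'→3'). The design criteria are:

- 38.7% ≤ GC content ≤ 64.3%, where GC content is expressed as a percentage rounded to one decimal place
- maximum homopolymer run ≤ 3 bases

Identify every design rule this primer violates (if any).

Fails: homopolymer run.

Base counts: A=8, T=8, G=4, C=8 (length 28).
GC content: GC 12/28 = 42.9% ✓
homopolymer run: longest run = 5, exceeds 3 ✗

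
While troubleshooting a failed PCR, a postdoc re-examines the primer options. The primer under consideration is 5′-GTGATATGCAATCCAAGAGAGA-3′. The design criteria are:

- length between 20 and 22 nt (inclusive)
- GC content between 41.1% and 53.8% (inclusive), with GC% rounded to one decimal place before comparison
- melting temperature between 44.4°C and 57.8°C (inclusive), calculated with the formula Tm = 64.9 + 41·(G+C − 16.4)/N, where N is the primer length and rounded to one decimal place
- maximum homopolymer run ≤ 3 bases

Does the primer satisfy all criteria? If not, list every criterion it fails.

Fails: GC content.

Base counts: A=9, T=4, G=6, C=3 (length 22).
length: length 22 ✓
GC content: GC 9/22 = 40.9%, outside 41.1–53.8% ✗
Tm: Tm = 64.9 + 41·(9 − 16.4)/22 = 51.1°C ✓
homopolymer run: longest run = 2 ✓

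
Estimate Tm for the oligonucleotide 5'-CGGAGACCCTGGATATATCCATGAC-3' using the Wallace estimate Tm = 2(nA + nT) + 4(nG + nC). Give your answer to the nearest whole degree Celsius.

76°C

Base counts: A=7, T=5, G=6, C=7 (length 25).
Tm = 2·(7+5) + 4·(6+7) = 2·12 + 4·13 = 24 + 52 = 76°C.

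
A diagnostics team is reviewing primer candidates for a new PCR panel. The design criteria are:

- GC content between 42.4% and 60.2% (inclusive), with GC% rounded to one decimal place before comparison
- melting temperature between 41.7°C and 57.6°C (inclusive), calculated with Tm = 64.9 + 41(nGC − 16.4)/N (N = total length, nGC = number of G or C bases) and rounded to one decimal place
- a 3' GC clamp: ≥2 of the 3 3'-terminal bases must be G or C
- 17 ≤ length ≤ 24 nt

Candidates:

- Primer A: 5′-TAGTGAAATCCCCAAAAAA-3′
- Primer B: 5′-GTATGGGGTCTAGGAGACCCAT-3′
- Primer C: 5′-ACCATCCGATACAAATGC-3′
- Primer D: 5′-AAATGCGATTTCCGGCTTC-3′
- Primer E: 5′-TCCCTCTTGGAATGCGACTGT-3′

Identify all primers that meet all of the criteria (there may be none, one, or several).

Primer A (19 nt, A=10 T=3 G=2 C=4): GC 6/19 = 31.6%, outside 42.4–60.2% ✗; Tm = 64.9 + 41·(6 − 16.4)/19 = 42.5°C ✓; 3' end AAA has 0 G/C, need ≥2 ✗; length 19 ✓ — fails.
Primer B (22 nt, A=5 T=5 G=8 C=4): GC 12/22 = 54.5% ✓; Tm = 64.9 + 41·(12 − 16.4)/22 = 56.7°C ✓; 3' end CAT has 1 G/C, need ≥2 ✗; length 22 ✓ — fails.
Primer C (18 nt, A=7 T=3 G=2 C=6): GC 8/18 = 44.4% ✓; Tm = 64.9 + 41·(8 − 16.4)/18 = 45.8°C ✓; 3' end TGC has 2 G/C ✓; length 18 ✓ — passes.
Primer D (19 nt, A=4 T=6 G=4 C=5): GC 9/19 = 47.4% ✓; Tm = 64.9 + 41·(9 − 16.4)/19 = 48.9°C ✓; 3' end TTC has 1 G/C, need ≥2 ✗; length 19 ✓ — fails.
Primer E (21 nt, A=3 T=7 G=5 C=6): GC 11/21 = 52.4% ✓; Tm = 64.9 + 41·(11 − 16.4)/21 = 54.4°C ✓; 3' end TGT has 1 G/C, need ≥2 ✗; length 21 ✓ — fails.

Primer C only.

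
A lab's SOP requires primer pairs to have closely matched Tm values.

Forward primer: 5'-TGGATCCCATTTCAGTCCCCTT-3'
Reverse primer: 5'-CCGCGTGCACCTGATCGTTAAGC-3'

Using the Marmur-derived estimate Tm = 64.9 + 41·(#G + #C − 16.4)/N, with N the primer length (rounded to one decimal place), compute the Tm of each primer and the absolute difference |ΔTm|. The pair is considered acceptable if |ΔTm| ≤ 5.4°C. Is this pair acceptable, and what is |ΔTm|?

Forward: G+C = 11, N = 22 → Tm = 64.9 + 41·(11 − 16.4)/22 = 54.8°C.
Reverse: G+C = 14, N = 23 → Tm = 64.9 + 41·(14 − 16.4)/23 = 60.6°C.
|ΔTm| = |54.8 − 60.6| = 5.8°C, > 5.4°C.

|ΔTm| = 5.8°C; the pair is not acceptable.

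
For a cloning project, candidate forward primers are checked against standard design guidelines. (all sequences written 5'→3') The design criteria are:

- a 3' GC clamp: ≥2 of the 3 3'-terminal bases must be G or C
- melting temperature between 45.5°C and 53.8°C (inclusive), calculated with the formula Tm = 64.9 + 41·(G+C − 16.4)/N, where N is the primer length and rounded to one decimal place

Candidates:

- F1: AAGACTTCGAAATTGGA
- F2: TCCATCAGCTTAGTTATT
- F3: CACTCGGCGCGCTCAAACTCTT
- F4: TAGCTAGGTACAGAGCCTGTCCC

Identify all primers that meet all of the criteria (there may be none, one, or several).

F1 (17 nt, A=7 T=4 G=4 C=2): 3' end GGA has 2 G/C ✓; Tm = 64.9 + 41·(6 − 16.4)/17 = 39.8°C, outside 45.5–53.8°C ✗ — fails.
F2 (18 nt, A=4 T=8 G=2 C=4): 3' end ATT has 0 G/C, need ≥2 ✗; Tm = 64.9 + 41·(6 − 16.4)/18 = 41.2°C, outside 45.5–53.8°C ✗ — fails.
F3 (22 nt, A=4 T=5 G=4 C=9): 3' end CTT has 1 G/C, need ≥2 ✗; Tm = 64.9 + 41·(13 − 16.4)/22 = 58.6°C, outside 45.5–53.8°C ✗ — fails.
F4 (23 nt, A=5 T=5 G=6 C=7): 3' end CCC has 3 G/C ✓; Tm = 64.9 + 41·(13 − 16.4)/23 = 58.8°C, outside 45.5–53.8°C ✗ — fails.

None of the candidates satisfy all criteria.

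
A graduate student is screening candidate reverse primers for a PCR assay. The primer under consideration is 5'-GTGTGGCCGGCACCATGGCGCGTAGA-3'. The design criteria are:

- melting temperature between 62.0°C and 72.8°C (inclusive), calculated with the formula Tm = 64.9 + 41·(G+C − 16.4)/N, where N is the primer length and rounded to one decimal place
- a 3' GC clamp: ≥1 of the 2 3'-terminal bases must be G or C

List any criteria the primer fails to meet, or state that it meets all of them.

Base counts: A=4, T=4, G=11, C=7 (length 26).
Tm: Tm = 64.9 + 41·(18 − 16.4)/26 = 67.4°C ✓
GC clamp: 3' end GA has 1 G/C ✓

Meets all criteria.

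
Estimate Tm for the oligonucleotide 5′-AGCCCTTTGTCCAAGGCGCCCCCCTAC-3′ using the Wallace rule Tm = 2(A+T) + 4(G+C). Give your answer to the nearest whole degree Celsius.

90°C

Base counts: A=4, T=5, G=5, C=13 (length 27).
Tm = 2·(4+5) + 4·(5+13) = 2·9 + 4·18 = 18 + 72 = 90°C.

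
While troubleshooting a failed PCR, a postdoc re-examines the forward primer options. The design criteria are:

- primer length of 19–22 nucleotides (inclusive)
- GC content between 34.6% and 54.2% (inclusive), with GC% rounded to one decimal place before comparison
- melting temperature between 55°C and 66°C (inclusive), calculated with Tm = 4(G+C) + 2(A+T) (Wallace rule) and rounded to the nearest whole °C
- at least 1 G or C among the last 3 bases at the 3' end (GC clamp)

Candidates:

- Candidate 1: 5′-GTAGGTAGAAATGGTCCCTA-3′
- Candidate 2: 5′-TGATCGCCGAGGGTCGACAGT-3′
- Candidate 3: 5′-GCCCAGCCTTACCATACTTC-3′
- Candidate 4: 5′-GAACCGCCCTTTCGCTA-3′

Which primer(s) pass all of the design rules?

Candidate 1 (20 nt, A=6 T=5 G=6 C=3): length 20 ✓; GC 9/20 = 45.0% ✓; Tm = 2·11 + 4·9 = 58°C ✓; 3' end CTA has 1 G/C ✓ — passes.
Candidate 2 (21 nt, A=4 T=4 G=8 C=5): length 21 ✓; GC 13/21 = 61.9%, outside 34.6–54.2% ✗; Tm = 2·8 + 4·13 = 68°C, outside 55–66°C ✗; 3' end AGT has 1 G/C ✓ — fails.
Candidate 3 (20 nt, A=4 T=5 G=2 C=9): length 20 ✓; GC 11/20 = 55.0%, outside 34.6–54.2% ✗; Tm = 2·9 + 4·11 = 62°C ✓; 3' end TTC has 1 G/C ✓ — fails.
Candidate 4 (17 nt, A=3 T=4 G=3 C=7): length 17, outside 19–22 ✗; GC 10/17 = 58.8%, outside 34.6–54.2% ✗; Tm = 2·7 + 4·10 = 54°C, outside 55–66°C ✗; 3' end CTA has 1 G/C ✓ — fails.

Candidate 1 only.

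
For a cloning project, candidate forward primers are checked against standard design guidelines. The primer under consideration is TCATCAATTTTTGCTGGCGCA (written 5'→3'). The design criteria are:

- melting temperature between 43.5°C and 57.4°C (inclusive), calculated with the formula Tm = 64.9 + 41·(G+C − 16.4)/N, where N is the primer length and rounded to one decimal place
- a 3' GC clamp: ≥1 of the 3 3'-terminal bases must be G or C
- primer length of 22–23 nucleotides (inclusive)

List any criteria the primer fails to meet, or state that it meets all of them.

Base counts: A=4, T=8, G=4, C=5 (length 21).
Tm: Tm = 64.9 + 41·(9 − 16.4)/21 = 50.5°C ✓
GC clamp: 3' end GCA has 2 G/C ✓
length: length 21, outside 22–23 ✗

Fails: length.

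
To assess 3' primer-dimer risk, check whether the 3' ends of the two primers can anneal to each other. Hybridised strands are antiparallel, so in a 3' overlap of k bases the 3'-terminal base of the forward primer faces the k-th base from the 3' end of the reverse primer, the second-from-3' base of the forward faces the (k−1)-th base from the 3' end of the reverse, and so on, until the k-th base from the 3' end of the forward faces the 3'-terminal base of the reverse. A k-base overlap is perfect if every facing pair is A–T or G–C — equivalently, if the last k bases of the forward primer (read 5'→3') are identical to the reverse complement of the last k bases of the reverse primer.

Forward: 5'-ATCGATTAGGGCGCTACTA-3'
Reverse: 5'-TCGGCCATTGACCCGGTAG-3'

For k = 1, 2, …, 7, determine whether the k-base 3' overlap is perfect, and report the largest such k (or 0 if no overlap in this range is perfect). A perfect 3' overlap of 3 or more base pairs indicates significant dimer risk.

Longest perfect overlap: 3 complementary base pairs; significant dimer risk (threshold 3).

Last 7 bases (5'→3') — forward …GCTACTA, reverse …CCGGTAG.
Reverse complement of the reverse primer's last 7 bases: CTACCGG; its first k bases are the reverse complement of the reverse primer's last k bases, so a perfect k-base overlap needs the forward primer's last k bases to equal them.
Comparing (forward last k vs required): k=1: A vs C ✗; k=2: TA vs CT ✗; k=3: CTA vs CTA ✓; k=4: ACTA vs CTAC ✗; k=5: TACTA vs CTACC ✗; k=6: CTACTA vs CTACCG ✗; k=7: GCTACTA vs CTACCGG ✗.
Only k = 3 is perfect, so the longest perfect 3' overlap is 3.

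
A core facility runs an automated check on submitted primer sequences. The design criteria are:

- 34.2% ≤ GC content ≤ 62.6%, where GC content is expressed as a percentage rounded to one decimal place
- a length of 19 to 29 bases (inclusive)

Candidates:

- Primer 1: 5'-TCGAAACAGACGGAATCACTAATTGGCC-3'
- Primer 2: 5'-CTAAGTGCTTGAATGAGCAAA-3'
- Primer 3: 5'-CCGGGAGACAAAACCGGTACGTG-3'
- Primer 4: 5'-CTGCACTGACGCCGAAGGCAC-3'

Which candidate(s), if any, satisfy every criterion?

Primer 1, Primer 2 and Primer 3.

Primer 1 (28 nt, A=10 T=5 G=6 C=7): GC 13/28 = 46.4% ✓; length 28 ✓ — passes.
Primer 2 (21 nt, A=8 T=5 G=5 C=3): GC 8/21 = 38.1% ✓; length 21 ✓ — passes.
Primer 3 (23 nt, A=7 T=2 G=8 C=6): GC 14/23 = 60.9% ✓; length 23 ✓ — passes.
Primer 4 (21 nt, A=5 T=2 G=6 C=8): GC 14/21 = 66.7%, outside 34.2–62.6% ✗; length 21 ✓ — fails.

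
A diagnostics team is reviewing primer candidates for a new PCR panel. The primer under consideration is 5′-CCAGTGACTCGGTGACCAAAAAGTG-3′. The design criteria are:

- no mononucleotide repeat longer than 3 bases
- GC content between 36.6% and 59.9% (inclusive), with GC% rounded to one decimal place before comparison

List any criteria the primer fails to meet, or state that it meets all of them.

Fails: homopolymer run.

Base counts: A=8, T=4, G=7, C=6 (length 25).
homopolymer run: longest run = 5, exceeds 3 ✗
GC content: GC 13/25 = 52.0% ✓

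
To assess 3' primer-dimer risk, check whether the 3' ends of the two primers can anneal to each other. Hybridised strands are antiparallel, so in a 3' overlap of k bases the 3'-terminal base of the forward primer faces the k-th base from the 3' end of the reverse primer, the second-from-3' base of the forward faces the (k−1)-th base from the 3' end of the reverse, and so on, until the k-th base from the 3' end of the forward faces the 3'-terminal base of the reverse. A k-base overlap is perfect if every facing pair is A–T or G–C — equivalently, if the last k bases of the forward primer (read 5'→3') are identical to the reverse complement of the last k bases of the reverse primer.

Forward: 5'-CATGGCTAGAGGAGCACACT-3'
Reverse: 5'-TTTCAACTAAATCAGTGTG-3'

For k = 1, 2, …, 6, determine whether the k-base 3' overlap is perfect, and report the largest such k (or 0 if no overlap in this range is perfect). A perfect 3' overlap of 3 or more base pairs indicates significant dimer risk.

Last 6 bases (5'→3') — forward …CACACT, reverse …AGTGTG.
Reverse complement of the reverse primer's last 6 bases: CACACT; its first k bases are the reverse complement of the reverse primer's last k bases, so a perfect k-base overlap needs the forward primer's last k bases to equal them.
Comparing (forward last k vs required): k=1: T vs C ✗; k=2: CT vs CA ✗; k=3: ACT vs CAC ✗; k=4: CACT vs CACA ✗; k=5: ACACT vs CACAC ✗; k=6: CACACT vs CACACT ✓.
Only k = 6 is perfect, so the longest perfect 3' overlap is 6.

Longest perfect overlap: 6 complementary base pairs; significant dimer risk (threshold 3).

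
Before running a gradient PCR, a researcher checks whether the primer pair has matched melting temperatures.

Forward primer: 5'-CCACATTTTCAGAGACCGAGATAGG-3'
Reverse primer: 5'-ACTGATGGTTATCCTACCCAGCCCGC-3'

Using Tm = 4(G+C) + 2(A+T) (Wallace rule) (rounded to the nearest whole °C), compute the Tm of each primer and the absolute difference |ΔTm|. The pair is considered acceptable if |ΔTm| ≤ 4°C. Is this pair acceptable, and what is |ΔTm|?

Forward: A=8 T=5 G=6 C=6 → Tm = 2·13 + 4·12 = 74°C.
Reverse: A=5 T=6 G=5 C=10 → Tm = 2·11 + 4·15 = 82°C.
|ΔTm| = |74 − 82| = 8°C, > 4°C.

|ΔTm| = 8°C; the pair is not acceptable.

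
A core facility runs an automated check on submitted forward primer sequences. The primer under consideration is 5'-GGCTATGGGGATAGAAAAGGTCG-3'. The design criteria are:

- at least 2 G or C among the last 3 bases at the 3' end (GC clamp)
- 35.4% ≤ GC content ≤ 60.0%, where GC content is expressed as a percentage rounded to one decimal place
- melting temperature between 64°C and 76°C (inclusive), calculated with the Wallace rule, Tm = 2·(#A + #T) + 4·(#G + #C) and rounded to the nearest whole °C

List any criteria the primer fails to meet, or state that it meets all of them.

Meets all criteria.

Base counts: A=7, T=4, G=10, C=2 (length 23).
GC clamp: 3' end TCG has 2 G/C ✓
GC content: GC 12/23 = 52.2% ✓
Tm: Tm = 2·11 + 4·12 = 70°C ✓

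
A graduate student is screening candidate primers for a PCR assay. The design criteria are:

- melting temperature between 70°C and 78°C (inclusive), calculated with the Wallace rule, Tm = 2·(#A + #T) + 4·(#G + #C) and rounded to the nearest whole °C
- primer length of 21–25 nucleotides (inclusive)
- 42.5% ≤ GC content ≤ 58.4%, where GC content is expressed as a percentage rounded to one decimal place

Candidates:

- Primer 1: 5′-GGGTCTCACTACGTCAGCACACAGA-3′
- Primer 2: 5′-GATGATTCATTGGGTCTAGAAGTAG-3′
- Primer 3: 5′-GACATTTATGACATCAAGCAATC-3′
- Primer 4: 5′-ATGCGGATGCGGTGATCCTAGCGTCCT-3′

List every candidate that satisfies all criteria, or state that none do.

Primer 1 (25 nt, A=7 T=4 G=6 C=8): Tm = 2·11 + 4·14 = 78°C ✓; length 25 ✓; GC 14/25 = 56.0% ✓ — passes.
Primer 2 (25 nt, A=7 T=8 G=8 C=2): Tm = 2·15 + 4·10 = 70°C ✓; length 25 ✓; GC 10/25 = 40.0%, outside 42.5–58.4% ✗ — fails.
Primer 3 (23 nt, A=9 T=6 G=3 C=5): Tm = 2·15 + 4·8 = 62°C, outside 70–78°C ✗; length 23 ✓; GC 8/23 = 34.8%, outside 42.5–58.4% ✗ — fails.
Primer 4 (27 nt, A=4 T=7 G=9 C=7): Tm = 2·11 + 4·16 = 86°C, outside 70–78°C ✗; length 27, outside 21–25 ✗; GC 16/27 = 59.3%, outside 42.5–58.4% ✗ — fails.

Primer 1 only.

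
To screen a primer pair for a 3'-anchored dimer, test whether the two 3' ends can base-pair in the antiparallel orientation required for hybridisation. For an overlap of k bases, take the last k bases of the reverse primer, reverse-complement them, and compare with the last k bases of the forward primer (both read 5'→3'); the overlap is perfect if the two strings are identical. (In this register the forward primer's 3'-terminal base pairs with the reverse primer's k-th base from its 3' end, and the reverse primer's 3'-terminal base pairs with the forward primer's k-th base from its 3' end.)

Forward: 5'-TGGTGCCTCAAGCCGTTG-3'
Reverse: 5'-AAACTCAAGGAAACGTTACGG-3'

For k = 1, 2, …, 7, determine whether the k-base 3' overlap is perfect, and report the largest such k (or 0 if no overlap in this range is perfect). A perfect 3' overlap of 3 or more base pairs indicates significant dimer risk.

Longest perfect overlap: 0 complementary base pairs; below the dimer-risk threshold (threshold 3).

Last 7 bases (5'→3') — forward …GCCGTTG, reverse …GTTACGG.
Reverse complement of the reverse primer's last 7 bases: CCGTAAC; its first k bases are the reverse complement of the reverse primer's last k bases, so a perfect k-base overlap needs the forward primer's last k bases to equal them.
Comparing (forward last k vs required): k=1: G vs C ✗; k=2: TG vs CC ✗; k=3: TTG vs CCG ✗; k=4: GTTG vs CCGT ✗; k=5: CGTTG vs CCGTA ✗; k=6: CCGTTG vs CCGTAA ✗; k=7: GCCGTTG vs CCGTAAC ✗.
No overlap length from 1 to 7 is perfect, so the longest perfect 3' overlap is 0.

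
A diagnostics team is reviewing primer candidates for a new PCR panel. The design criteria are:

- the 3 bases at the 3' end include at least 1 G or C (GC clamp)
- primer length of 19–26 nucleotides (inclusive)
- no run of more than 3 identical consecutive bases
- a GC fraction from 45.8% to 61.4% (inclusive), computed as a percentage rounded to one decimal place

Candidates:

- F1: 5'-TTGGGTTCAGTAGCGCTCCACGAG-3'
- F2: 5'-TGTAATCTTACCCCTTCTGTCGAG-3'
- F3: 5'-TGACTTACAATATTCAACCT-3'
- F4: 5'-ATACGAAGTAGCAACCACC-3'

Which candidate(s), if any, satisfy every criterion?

F1 (24 nt, A=4 T=6 G=8 C=6): 3' end GAG has 2 G/C ✓; length 24 ✓; longest run = 3 ✓; GC 14/24 = 58.3% ✓ — passes.
F2 (24 nt, A=4 T=9 G=4 C=7): 3' end GAG has 2 G/C ✓; length 24 ✓; longest run = 4, exceeds 3 ✗; GC 11/24 = 45.8% ✓ — fails.
F3 (20 nt, A=7 T=7 G=1 C=5): 3' end CCT has 2 G/C ✓; length 20 ✓; longest run = 2 ✓; GC 6/20 = 30.0%, outside 45.8–61.4% ✗ — fails.
F4 (19 nt, A=8 T=2 G=3 C=6): 3' end ACC has 2 G/C ✓; length 19 ✓; longest run = 2 ✓; GC 9/19 = 47.4% ✓ — passes.

F1 and F4.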